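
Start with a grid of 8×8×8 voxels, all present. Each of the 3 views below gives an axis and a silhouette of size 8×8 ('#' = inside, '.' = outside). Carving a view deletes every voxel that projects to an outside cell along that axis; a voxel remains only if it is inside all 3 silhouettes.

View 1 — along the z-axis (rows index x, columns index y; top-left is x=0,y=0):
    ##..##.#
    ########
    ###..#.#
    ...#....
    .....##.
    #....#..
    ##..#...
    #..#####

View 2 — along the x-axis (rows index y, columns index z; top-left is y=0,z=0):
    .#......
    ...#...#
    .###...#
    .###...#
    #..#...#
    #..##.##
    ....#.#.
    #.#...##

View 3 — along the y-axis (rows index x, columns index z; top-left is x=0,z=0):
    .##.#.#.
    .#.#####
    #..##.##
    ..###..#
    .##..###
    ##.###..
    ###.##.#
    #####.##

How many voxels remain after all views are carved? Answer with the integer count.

initial block: 8^3 = 512
after view 1 [z-axis, 32 of 64 cells solid] → remaining = 256
after view 2 [x-axis, 25 of 64 cells solid] → remaining = 98
after view 3 [y-axis, 42 of 64 cells solid] → remaining = 69

|visual hull| = 69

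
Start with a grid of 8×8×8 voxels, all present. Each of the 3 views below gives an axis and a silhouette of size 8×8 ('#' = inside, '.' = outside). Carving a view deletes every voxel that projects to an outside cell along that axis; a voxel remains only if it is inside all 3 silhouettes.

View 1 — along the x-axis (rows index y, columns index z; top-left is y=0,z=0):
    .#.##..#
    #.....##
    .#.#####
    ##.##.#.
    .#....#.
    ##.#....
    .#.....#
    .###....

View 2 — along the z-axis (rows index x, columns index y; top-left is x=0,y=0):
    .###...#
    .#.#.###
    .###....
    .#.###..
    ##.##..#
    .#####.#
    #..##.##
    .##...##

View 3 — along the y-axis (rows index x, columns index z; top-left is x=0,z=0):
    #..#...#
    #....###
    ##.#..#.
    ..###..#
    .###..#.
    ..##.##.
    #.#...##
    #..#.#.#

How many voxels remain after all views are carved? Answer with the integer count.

voxel count = 61

full grid |V| = 512
step 1: project along x, AND mask (28/64) → |grid| = 224
step 2: project along z, AND mask (36/64) → |grid| = 129
step 3: project along y, AND mask (31/64) → |grid| = 61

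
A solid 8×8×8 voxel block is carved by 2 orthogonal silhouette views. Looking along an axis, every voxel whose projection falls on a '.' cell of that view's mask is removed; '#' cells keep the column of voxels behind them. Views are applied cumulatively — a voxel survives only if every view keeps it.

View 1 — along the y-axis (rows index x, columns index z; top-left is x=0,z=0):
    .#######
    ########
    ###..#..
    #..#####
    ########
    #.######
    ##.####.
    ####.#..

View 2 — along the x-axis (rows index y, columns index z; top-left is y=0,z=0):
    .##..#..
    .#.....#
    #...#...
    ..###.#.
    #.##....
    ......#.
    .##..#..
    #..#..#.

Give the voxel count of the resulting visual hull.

135 voxels

start: 8×8×8 = 512 voxels
  1. axis=1 (XZ plane), |mask|=51  ⇒  voxels=408
  2. axis=0 (YZ plane), |mask|=21  ⇒  voxels=135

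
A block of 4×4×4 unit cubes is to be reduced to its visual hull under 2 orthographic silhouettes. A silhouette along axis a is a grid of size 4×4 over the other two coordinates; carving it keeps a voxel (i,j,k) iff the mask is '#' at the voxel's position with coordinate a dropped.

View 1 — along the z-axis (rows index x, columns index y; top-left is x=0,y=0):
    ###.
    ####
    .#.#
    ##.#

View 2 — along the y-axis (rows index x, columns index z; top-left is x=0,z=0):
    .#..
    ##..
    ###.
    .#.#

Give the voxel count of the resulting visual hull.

full grid |V| = 64
carve view 1 (along z, XY-mask fill 12/16): 48 voxels remain
carve view 2 (along y, XZ-mask fill 8/16): 23 voxels remain

|visual hull| = 23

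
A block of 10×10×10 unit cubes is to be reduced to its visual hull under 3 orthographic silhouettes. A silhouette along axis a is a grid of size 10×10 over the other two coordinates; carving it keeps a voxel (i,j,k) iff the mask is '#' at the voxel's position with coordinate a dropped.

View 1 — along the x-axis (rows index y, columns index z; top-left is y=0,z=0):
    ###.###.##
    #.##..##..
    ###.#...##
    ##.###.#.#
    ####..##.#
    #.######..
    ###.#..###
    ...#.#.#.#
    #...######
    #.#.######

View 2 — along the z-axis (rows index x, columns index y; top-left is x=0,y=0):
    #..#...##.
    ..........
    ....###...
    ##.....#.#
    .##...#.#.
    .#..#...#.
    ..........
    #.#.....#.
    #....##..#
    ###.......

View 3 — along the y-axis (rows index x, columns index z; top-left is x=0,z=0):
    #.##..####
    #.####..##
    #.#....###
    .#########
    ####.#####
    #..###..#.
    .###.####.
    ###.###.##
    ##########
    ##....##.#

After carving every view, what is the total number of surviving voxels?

initial block: 10^3 = 1000
after view 1 [x-axis, 66 of 100 cells solid] → remaining = 660
after view 2 [z-axis, 28 of 100 cells solid] → remaining = 186
after view 3 [y-axis, 72 of 100 cells solid] → remaining = 141

remaining voxels: 141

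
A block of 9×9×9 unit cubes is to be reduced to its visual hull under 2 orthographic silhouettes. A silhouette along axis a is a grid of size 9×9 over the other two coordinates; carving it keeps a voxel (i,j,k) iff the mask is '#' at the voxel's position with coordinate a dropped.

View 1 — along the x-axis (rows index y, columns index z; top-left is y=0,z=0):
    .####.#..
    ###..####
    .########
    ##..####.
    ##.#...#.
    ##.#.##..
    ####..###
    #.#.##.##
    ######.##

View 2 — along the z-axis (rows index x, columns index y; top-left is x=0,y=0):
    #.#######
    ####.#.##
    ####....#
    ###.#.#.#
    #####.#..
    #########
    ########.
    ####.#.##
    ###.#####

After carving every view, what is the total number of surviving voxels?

remaining voxels: 403

full grid |V| = 729
step 1: project along x, AND mask (56/81) → |grid| = 504
step 2: project along z, AND mask (64/81) → |grid| = 403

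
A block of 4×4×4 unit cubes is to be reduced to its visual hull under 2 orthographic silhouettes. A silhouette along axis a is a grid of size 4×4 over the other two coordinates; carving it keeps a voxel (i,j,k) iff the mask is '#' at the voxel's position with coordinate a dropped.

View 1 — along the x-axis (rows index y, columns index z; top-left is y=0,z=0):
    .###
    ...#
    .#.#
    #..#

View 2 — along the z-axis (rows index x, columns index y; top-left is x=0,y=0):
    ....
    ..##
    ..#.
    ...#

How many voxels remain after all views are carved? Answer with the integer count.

voxel count = 8

before carving: 64 voxels (4×4×4)
[1] x-view keeps 8 columns → grid now 32
[2] z-view keeps 4 columns → grid now 8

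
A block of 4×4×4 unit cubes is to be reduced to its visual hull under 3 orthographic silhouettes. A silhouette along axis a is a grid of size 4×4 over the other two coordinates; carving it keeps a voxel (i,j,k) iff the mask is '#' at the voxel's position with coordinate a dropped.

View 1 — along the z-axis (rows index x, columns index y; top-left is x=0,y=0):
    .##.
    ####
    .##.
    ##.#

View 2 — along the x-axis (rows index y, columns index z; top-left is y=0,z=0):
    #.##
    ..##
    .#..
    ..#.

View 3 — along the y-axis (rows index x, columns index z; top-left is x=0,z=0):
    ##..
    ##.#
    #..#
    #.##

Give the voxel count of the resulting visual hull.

full grid |V| = 64
[1] z-view keeps 11 columns → grid now 44
[2] x-view keeps 7 columns → grid now 19
[3] y-view keeps 10 columns → grid now 12

12 voxels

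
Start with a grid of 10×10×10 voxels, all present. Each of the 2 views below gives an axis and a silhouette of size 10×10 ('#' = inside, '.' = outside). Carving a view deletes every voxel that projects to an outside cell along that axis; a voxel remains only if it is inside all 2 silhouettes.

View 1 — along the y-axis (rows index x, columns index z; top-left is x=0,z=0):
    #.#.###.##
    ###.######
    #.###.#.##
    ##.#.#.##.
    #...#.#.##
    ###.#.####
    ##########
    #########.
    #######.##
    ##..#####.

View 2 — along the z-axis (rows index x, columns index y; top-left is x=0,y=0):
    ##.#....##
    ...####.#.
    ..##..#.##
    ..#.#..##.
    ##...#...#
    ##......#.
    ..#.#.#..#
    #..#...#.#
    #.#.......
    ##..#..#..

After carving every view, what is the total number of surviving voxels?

before carving: 1000 voxels (10×10×10)
carve view 1 (along y, XZ-mask fill 77/100): 770 voxels remain
carve view 2 (along z, XY-mask fill 40/100): 305 voxels remain

305 voxels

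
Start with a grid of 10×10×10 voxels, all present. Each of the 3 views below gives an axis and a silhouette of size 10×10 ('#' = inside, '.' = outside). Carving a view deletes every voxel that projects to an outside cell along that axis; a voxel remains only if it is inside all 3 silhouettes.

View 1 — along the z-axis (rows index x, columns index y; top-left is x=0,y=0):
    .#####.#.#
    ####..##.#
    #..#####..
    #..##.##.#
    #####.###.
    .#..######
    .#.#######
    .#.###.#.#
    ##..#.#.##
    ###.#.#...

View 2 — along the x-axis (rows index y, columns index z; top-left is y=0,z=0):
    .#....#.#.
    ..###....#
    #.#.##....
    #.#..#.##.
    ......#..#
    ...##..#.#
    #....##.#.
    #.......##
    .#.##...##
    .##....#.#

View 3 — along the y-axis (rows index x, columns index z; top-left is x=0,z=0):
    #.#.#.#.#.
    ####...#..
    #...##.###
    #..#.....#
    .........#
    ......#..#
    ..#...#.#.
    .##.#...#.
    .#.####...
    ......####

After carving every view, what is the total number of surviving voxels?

remaining voxels: 94

full grid |V| = 1000
  1. axis=2 (XY plane), |mask|=66  ⇒  voxels=660
  2. axis=0 (YZ plane), |mask|=38  ⇒  voxels=243
  3. axis=1 (XZ plane), |mask|=38  ⇒  voxels=94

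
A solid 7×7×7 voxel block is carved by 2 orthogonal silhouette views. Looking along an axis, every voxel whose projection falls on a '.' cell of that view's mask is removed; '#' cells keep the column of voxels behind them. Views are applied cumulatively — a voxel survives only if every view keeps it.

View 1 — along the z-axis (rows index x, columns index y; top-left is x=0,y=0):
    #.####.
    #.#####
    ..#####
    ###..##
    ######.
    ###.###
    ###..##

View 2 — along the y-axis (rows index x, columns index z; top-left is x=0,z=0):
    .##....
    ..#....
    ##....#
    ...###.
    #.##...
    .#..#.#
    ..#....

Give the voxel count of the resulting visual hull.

remaining voxels: 87

before carving: 343 voxels (7×7×7)
[1] z-view keeps 38 columns → grid now 266
[2] y-view keeps 16 columns → grid now 87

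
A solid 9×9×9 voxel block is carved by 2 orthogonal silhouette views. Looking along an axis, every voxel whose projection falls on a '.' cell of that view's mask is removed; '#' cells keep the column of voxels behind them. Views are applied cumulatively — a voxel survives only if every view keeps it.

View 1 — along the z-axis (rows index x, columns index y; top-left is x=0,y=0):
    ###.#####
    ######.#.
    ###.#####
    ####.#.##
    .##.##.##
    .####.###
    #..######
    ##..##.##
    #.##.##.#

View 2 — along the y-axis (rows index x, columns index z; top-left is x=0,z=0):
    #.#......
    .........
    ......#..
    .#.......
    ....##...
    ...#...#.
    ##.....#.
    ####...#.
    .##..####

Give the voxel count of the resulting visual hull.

|visual hull| = 144

start: 9×9×9 = 729 voxels
V1 z: intersect with XY mask (62 set) -- 558 left
V2 y: intersect with XZ mask (22 set) -- 144 left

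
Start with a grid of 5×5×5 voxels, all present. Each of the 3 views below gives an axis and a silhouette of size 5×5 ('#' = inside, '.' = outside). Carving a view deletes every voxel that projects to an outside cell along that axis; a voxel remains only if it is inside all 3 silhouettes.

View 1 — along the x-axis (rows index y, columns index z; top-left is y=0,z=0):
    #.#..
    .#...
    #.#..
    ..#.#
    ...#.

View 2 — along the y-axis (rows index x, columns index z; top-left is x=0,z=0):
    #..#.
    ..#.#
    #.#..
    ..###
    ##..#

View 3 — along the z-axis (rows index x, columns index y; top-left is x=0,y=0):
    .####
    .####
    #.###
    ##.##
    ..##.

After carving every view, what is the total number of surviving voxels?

full grid |V| = 125
carve view 1 (along x, YZ-mask fill 8/25): 40 voxels remain
carve view 2 (along y, XZ-mask fill 12/25): 21 voxels remain
carve view 3 (along z, XY-mask fill 18/25): 16 voxels remain

16 voxels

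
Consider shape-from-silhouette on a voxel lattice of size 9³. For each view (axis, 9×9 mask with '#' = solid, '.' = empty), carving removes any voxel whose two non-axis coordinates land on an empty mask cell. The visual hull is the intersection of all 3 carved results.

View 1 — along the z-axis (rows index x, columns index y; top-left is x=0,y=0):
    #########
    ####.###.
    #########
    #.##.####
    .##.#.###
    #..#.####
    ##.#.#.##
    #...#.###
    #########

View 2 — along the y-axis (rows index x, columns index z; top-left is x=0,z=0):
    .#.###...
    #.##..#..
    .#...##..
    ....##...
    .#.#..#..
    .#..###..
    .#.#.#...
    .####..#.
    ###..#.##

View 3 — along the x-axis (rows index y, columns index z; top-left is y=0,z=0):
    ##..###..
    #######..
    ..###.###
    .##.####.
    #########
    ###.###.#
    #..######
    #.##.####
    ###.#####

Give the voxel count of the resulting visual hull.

|visual hull| = 188

initial block: 9^3 = 729
carve view 1 (along z, XY-mask fill 64/81): 576 voxels remain
carve view 2 (along y, XZ-mask fill 34/81): 244 voxels remain
carve view 3 (along x, YZ-mask fill 62/81): 188 voxels remain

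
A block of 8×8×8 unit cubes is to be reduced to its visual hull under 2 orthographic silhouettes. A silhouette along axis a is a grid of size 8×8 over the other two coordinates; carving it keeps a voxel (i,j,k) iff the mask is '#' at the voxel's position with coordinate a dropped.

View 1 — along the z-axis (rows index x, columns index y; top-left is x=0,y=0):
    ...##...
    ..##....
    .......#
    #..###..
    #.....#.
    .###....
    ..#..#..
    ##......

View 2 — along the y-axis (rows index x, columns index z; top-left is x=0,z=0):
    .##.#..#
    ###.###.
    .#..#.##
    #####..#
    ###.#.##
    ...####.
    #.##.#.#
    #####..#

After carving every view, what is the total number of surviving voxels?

full grid |V| = 512
[1] z-view keeps 18 columns → grid now 144
[2] y-view keeps 41 columns → grid now 94

|visual hull| = 94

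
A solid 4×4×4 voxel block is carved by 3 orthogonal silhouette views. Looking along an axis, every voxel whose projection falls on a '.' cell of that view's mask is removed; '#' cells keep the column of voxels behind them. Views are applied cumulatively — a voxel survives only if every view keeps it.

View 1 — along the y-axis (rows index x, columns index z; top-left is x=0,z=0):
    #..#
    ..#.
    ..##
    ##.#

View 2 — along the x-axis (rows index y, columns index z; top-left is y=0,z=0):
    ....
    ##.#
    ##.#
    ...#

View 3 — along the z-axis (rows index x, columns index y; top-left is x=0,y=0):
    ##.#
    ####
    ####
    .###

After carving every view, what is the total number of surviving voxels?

initial block: 4^3 = 64
V1 y: intersect with XZ mask (8 set) -- 32 left
V2 x: intersect with YZ mask (7 set) -- 15 left
V3 z: intersect with XY mask (14 set) -- 13 left

voxel count = 13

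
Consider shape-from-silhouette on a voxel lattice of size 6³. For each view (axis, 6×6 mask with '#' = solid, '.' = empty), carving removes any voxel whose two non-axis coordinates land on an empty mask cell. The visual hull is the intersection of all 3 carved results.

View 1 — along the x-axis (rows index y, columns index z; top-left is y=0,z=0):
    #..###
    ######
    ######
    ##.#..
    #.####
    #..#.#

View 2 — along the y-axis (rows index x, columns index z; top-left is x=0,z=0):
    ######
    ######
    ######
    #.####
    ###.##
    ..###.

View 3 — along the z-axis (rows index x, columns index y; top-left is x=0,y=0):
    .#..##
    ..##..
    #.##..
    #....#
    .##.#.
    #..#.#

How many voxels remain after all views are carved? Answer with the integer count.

remaining voxels: 61

start: 6×6×6 = 216 voxels
carve view 1 (along x, YZ-mask fill 27/36): 162 voxels remain
carve view 2 (along y, XZ-mask fill 31/36): 139 voxels remain
carve view 3 (along z, XY-mask fill 16/36): 61 voxels remain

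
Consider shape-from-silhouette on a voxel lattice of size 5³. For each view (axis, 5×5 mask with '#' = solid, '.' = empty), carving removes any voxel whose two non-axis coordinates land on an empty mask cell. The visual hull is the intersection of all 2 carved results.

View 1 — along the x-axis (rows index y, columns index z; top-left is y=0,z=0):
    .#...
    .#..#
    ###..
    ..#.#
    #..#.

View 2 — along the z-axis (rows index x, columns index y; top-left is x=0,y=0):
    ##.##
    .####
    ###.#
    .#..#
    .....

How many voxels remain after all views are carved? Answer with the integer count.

start: 5×5×5 = 125 voxels
step 1: project along x, AND mask (10/25) → |grid| = 50
step 2: project along z, AND mask (14/25) → |grid| = 28

28 voxels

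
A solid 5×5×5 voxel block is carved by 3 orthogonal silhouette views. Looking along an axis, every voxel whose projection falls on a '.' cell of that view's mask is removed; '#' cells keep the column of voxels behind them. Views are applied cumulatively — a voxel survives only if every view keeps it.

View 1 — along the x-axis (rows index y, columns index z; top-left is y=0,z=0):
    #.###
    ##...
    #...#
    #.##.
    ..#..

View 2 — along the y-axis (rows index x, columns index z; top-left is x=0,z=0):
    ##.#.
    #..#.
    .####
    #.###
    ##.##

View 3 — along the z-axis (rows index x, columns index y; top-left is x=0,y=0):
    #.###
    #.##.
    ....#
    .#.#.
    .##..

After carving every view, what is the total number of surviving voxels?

before carving: 125 voxels (5×5×5)
  1. axis=0 (YZ plane), |mask|=12  ⇒  voxels=60
  2. axis=1 (XZ plane), |mask|=17  ⇒  voxels=41
  3. axis=2 (XY plane), |mask|=12  ⇒  voxels=19

|visual hull| = 19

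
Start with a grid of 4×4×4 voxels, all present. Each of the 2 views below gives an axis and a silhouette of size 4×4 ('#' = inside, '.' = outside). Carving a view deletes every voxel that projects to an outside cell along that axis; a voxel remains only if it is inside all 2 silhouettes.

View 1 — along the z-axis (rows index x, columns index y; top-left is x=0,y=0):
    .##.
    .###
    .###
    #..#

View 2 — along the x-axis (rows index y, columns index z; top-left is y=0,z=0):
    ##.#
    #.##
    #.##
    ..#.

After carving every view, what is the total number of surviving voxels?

initial block: 4^3 = 64
after view 1 [z-axis, 10 of 16 cells solid] → remaining = 40
after view 2 [x-axis, 10 of 16 cells solid] → remaining = 24

24 voxels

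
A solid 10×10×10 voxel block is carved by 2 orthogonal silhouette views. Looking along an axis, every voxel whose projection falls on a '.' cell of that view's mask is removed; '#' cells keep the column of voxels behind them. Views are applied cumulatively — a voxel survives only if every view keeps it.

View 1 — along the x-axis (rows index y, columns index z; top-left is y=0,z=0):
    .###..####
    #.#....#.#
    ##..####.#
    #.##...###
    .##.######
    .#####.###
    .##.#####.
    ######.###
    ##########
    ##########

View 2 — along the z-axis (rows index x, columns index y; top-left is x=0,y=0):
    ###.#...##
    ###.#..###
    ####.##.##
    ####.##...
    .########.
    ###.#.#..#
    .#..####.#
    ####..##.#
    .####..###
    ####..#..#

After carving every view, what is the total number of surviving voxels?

voxel count = 492

full grid |V| = 1000
carve view 1 (along x, YZ-mask fill 76/100): 760 voxels remain
carve view 2 (along z, XY-mask fill 67/100): 492 voxels remain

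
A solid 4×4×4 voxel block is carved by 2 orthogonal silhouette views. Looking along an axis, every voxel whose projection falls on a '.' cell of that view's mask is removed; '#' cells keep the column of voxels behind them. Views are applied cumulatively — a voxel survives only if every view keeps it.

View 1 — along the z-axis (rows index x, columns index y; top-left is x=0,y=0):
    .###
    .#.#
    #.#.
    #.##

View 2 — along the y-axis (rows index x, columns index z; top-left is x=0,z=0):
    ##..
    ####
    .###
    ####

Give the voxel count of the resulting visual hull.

32 voxels

start: 4×4×4 = 64 voxels
  1. axis=2 (XY plane), |mask|=10  ⇒  voxels=40
  2. axis=1 (XZ plane), |mask|=13  ⇒  voxels=32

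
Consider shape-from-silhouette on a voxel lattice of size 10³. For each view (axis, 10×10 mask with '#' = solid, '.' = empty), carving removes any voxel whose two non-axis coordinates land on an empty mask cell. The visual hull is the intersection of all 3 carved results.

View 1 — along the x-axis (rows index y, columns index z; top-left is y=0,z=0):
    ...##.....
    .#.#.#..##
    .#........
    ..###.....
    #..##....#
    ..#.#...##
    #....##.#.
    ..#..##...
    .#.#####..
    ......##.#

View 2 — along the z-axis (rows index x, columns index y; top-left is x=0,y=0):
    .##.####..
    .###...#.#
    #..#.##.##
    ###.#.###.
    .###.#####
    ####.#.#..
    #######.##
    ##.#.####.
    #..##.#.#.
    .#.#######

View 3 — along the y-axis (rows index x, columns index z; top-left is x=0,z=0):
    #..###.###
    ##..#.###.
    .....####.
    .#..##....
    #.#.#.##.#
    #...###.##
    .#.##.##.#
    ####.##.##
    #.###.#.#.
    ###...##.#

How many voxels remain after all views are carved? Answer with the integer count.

before carving: 1000 voxels (10×10×10)
[1] x-view keeps 35 columns → grid now 350
[2] z-view keeps 67 columns → grid now 240
[3] y-view keeps 58 columns → grid now 142

remaining voxels: 142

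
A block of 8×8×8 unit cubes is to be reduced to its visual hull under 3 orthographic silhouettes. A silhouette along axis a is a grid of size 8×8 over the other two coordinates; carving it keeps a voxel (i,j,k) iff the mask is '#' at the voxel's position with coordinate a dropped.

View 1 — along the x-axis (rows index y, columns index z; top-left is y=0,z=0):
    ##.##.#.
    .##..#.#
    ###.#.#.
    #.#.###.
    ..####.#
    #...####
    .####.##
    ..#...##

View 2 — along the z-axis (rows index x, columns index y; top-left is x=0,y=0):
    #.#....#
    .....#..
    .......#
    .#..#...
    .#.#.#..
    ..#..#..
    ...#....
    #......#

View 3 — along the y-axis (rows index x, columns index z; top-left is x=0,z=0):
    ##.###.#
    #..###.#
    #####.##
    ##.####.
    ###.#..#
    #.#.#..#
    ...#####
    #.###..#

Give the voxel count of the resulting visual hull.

start: 8×8×8 = 512 voxels
[1] x-view keeps 38 columns → grid now 304
[2] z-view keeps 15 columns → grid now 67
[3] y-view keeps 43 columns → grid now 43

remaining voxels: 43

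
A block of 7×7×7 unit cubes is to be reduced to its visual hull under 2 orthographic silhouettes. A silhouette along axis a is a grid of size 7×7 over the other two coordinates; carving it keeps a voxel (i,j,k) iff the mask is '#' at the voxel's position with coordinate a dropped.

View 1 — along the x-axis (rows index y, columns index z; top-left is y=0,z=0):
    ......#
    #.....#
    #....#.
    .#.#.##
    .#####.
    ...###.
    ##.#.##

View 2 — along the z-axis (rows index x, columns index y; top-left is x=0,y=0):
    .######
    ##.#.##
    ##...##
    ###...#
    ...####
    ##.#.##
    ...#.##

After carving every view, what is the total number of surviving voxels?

before carving: 343 voxels (7×7×7)
[1] x-view keeps 22 columns → grid now 154
[2] z-view keeps 31 columns → grid now 101

101 voxels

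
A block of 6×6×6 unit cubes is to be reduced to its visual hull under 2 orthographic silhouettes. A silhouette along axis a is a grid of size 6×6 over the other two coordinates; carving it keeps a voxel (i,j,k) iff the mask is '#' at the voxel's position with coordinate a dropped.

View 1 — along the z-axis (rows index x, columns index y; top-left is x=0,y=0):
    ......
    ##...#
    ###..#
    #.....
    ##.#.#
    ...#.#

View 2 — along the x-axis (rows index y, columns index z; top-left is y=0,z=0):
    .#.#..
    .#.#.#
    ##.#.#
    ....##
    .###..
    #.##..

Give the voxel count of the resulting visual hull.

|visual hull| = 37

initial block: 6^3 = 216
[1] z-view keeps 14 columns → grid now 84
[2] x-view keeps 17 columns → grid now 37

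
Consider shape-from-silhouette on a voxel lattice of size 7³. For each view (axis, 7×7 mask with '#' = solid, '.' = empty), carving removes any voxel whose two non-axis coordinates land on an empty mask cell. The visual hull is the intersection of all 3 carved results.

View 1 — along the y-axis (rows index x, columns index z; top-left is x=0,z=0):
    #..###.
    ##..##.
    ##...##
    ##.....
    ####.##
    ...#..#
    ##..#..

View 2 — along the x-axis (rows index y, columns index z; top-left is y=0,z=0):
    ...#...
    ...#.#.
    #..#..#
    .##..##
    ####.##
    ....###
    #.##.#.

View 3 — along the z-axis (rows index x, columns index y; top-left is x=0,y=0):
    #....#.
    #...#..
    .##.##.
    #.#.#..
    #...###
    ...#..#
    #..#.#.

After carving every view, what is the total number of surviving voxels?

before carving: 343 voxels (7×7×7)
V1 y: intersect with XZ mask (25 set) -- 175 left
V2 x: intersect with YZ mask (23 set) -- 81 left
V3 z: intersect with XY mask (20 set) -- 35 left

voxel count = 35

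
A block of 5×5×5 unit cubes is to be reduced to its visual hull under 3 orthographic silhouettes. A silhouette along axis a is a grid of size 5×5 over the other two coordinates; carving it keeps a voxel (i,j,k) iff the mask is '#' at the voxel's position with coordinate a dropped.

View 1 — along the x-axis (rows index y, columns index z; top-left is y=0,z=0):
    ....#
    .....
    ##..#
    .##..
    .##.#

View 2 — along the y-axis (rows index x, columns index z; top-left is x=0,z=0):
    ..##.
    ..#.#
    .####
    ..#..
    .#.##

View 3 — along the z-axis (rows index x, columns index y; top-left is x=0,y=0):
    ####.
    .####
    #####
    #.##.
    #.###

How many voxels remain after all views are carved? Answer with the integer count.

remaining voxels: 20

full grid |V| = 125
carve view 1 (along x, YZ-mask fill 9/25): 45 voxels remain
carve view 2 (along y, XZ-mask fill 12/25): 23 voxels remain
carve view 3 (along z, XY-mask fill 20/25): 20 voxels remain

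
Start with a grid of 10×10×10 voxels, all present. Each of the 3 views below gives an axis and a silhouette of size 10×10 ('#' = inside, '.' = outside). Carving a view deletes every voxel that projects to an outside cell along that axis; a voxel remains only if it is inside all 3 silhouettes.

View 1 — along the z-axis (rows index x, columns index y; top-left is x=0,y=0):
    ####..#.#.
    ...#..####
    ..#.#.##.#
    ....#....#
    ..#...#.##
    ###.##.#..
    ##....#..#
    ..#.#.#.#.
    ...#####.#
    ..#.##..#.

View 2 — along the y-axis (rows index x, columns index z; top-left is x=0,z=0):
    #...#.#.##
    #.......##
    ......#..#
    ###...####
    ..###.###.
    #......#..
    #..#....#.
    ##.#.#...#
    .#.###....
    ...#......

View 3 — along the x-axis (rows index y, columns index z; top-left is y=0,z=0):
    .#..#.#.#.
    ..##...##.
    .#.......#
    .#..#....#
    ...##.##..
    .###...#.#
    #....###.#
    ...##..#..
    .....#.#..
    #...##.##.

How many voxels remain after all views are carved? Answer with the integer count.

full grid |V| = 1000
carve view 1 (along z, XY-mask fill 46/100): 460 voxels remain
carve view 2 (along y, XZ-mask fill 38/100): 165 voxels remain
carve view 3 (along x, YZ-mask fill 37/100): 60 voxels remain

|visual hull| = 60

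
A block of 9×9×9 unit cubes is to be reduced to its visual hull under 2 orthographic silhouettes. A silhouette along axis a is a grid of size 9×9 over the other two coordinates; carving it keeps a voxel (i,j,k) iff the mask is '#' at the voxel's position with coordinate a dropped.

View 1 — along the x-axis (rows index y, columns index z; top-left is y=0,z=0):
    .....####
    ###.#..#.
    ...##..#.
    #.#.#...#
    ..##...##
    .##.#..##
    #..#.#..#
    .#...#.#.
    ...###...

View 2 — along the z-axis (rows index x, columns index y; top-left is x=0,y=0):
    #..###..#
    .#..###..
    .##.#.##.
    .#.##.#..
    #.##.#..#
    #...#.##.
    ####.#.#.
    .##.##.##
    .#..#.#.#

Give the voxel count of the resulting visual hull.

full grid |V| = 729
[1] x-view keeps 35 columns → grid now 315
[2] z-view keeps 43 columns → grid now 171

remaining voxels: 171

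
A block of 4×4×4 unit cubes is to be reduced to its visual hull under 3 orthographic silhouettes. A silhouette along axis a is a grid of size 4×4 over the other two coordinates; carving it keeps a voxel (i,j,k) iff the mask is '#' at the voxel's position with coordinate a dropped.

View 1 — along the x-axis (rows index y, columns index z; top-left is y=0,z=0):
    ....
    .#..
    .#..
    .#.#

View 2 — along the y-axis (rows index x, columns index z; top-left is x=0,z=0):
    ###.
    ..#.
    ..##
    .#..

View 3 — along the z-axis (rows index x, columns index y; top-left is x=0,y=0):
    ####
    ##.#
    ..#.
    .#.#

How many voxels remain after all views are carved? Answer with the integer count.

voxel count = 5

initial block: 4^3 = 64
after view 1 [x-axis, 4 of 16 cells solid] → remaining = 16
after view 2 [y-axis, 7 of 16 cells solid] → remaining = 7
after view 3 [z-axis, 10 of 16 cells solid] → remaining = 5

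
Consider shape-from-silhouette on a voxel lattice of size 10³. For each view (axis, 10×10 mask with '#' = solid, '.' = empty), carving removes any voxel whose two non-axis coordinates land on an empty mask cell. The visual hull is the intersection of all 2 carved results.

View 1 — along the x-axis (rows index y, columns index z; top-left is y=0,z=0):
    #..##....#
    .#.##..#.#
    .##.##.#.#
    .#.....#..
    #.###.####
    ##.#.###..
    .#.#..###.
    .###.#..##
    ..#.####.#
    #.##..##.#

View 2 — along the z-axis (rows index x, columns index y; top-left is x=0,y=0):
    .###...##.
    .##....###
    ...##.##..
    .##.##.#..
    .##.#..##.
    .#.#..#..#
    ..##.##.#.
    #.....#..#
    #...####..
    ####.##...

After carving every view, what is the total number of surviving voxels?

voxel count = 252

initial block: 10^3 = 1000
after view 1 [x-axis, 54 of 100 cells solid] → remaining = 540
after view 2 [z-axis, 47 of 100 cells solid] → remaining = 252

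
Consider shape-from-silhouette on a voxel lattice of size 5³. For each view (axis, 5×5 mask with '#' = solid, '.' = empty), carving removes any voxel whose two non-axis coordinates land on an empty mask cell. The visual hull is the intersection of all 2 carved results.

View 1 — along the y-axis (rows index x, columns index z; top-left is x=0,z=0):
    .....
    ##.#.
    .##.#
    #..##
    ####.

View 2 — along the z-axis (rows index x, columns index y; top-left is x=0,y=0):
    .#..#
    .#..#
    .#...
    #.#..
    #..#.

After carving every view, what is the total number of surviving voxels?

23 voxels

start: 5×5×5 = 125 voxels
after view 1 [y-axis, 13 of 25 cells solid] → remaining = 65
after view 2 [z-axis, 9 of 25 cells solid] → remaining = 23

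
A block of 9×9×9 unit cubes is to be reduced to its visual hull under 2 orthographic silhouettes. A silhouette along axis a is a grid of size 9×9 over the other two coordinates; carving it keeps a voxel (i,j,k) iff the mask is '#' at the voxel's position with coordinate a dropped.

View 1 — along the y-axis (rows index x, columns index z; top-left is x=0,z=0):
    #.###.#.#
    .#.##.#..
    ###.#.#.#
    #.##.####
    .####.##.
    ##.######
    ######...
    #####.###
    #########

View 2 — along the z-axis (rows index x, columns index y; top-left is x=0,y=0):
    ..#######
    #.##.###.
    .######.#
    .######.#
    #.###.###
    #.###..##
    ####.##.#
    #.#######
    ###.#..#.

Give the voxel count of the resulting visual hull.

before carving: 729 voxels (9×9×9)
  1. axis=1 (XZ plane), |mask|=60  ⇒  voxels=540
  2. axis=2 (XY plane), |mask|=60  ⇒  voxels=398

remaining voxels: 398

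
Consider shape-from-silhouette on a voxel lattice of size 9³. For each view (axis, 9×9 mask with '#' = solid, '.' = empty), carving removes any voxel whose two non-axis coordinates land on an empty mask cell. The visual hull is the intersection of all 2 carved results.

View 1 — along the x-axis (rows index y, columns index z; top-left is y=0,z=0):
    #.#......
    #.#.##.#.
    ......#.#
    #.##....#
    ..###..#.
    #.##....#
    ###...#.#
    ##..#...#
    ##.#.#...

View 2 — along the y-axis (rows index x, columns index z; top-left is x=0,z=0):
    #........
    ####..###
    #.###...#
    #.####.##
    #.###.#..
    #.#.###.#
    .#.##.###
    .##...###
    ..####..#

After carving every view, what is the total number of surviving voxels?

voxel count = 194

initial block: 9^3 = 729
after view 1 [x-axis, 34 of 81 cells solid] → remaining = 306
after view 2 [y-axis, 47 of 81 cells solid] → remaining = 194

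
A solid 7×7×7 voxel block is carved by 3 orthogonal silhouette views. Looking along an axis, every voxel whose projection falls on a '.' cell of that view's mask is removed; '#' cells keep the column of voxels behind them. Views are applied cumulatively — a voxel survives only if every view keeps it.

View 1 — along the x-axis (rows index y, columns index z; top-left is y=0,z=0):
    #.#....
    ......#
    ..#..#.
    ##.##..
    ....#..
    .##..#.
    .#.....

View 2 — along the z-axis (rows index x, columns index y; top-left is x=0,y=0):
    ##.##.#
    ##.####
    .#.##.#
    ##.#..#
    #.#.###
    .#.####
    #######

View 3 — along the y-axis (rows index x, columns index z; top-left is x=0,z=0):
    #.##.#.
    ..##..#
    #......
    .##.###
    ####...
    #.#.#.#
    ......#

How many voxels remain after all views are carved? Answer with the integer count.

full grid |V| = 343
V1 x: intersect with YZ mask (14 set) -- 98 left
V2 z: intersect with XY mask (36 set) -- 69 left
V3 y: intersect with XZ mask (22 set) -- 26 left

voxel count = 26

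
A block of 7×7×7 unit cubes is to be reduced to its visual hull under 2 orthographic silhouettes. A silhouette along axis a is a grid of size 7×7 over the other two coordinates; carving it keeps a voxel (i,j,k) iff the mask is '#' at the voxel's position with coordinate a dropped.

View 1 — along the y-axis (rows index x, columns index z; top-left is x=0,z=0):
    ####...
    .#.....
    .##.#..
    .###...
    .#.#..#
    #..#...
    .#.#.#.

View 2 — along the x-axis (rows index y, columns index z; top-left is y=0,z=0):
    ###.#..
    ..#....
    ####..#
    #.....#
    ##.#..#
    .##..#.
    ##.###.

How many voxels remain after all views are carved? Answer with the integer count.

|visual hull| = 74

full grid |V| = 343
step 1: project along y, AND mask (19/49) → |grid| = 133
step 2: project along x, AND mask (24/49) → |grid| = 74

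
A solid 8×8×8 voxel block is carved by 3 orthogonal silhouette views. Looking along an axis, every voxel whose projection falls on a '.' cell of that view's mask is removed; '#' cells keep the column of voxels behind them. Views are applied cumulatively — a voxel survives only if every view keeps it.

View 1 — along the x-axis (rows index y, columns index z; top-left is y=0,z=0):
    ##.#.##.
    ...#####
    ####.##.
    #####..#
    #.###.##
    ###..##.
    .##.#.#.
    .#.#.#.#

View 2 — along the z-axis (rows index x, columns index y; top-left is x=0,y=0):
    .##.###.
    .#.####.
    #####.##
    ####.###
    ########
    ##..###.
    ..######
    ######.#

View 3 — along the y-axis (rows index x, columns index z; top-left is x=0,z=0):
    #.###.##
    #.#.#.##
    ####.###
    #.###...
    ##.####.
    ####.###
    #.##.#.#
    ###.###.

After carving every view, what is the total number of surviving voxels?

|visual hull| = 186

initial block: 8^3 = 512
step 1: project along x, AND mask (41/64) → |grid| = 328
step 2: project along z, AND mask (50/64) → |grid| = 257
step 3: project along y, AND mask (46/64) → |grid| = 186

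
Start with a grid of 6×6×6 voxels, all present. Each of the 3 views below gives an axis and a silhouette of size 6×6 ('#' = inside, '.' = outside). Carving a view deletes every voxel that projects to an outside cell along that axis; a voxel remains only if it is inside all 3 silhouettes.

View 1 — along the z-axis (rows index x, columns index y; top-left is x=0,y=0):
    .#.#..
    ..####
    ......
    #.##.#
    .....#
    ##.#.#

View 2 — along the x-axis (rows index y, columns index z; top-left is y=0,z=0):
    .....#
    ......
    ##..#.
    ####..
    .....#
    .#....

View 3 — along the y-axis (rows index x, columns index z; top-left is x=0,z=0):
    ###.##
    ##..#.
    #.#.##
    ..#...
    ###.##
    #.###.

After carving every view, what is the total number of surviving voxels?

remaining voxels: 14

before carving: 216 voxels (6×6×6)
carve view 1 (along z, XY-mask fill 15/36): 90 voxels remain
carve view 2 (along x, YZ-mask fill 10/36): 29 voxels remain
carve view 3 (along y, XZ-mask fill 22/36): 14 voxels remain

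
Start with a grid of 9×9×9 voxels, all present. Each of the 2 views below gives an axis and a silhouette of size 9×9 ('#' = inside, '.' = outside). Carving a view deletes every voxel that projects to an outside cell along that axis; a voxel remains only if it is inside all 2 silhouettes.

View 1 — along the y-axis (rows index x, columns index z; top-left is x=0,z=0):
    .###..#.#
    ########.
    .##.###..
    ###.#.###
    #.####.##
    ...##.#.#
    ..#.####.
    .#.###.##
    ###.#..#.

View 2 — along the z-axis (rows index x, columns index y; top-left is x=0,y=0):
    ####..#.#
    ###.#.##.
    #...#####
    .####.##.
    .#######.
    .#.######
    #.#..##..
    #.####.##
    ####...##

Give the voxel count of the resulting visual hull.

voxel count = 319

initial block: 9^3 = 729
step 1: project along y, AND mask (52/81) → |grid| = 468
step 2: project along z, AND mask (55/81) → |grid| = 319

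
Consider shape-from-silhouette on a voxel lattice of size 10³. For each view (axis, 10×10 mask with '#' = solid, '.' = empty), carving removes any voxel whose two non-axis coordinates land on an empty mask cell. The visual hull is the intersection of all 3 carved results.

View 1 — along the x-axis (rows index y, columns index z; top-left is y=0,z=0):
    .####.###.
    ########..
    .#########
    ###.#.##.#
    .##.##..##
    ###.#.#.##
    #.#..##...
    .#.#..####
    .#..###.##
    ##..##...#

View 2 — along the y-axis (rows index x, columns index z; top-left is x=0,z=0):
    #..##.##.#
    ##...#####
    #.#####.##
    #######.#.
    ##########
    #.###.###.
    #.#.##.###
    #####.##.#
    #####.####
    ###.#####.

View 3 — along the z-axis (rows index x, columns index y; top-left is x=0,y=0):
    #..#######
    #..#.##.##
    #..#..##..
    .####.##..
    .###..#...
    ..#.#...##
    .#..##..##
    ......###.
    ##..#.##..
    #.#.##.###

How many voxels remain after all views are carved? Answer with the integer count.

initial block: 10^3 = 1000
  1. axis=0 (YZ plane), |mask|=65  ⇒  voxels=650
  2. axis=1 (XZ plane), |mask|=78  ⇒  voxels=505
  3. axis=2 (XY plane), |mask|=52  ⇒  voxels=245

voxel count = 245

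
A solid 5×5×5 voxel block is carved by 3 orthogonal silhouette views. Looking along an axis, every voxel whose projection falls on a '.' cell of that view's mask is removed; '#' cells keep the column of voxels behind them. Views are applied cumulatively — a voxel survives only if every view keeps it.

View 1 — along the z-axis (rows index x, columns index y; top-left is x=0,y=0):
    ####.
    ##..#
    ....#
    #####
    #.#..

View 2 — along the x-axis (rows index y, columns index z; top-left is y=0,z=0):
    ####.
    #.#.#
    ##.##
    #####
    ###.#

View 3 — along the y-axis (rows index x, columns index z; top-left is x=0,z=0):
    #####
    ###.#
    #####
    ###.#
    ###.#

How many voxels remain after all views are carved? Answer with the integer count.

full grid |V| = 125
  1. axis=2 (XY plane), |mask|=15  ⇒  voxels=75
  2. axis=0 (YZ plane), |mask|=20  ⇒  voxels=59
  3. axis=1 (XZ plane), |mask|=22  ⇒  voxels=53

|visual hull| = 53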